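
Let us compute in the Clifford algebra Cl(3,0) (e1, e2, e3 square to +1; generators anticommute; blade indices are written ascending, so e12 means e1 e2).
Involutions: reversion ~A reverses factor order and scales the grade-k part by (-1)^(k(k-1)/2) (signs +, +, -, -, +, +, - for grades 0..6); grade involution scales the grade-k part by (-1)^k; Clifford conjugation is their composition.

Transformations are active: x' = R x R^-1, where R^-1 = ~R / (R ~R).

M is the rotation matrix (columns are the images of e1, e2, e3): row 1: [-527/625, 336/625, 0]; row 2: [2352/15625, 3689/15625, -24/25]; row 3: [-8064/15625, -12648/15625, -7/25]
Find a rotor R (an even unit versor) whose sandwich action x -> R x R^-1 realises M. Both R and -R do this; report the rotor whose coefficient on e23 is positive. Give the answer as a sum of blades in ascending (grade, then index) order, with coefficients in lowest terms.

Method: write R = a + b12*e12 + b13*e13 + b23*e23 with a^2 + b12^2 + b13^2 + b23^2 = 1 (so R^-1 = ~R). Expanding the columns R e_j ~R gives tr M = 4a^2 - 1 and, from the antisymmetric part, M21 - M12 = -4a*b12, M13 - M31 = 4a*b13, M32 - M23 = -4a*b23.
Here tr M = -13861/15625, so a^2 = (1 + tr M)/4 = 441/15625 and a = ±21/125. Taking a = 21/125: M21 - M12 = -6048/15625, M13 - M31 = 8064/15625, M32 - M23 = 2352/15625, giving b12 = 72/125, b13 = 96/125, b23 = -28/125, i.e. R = 21/125 + 72/125*e12 + 96/125*e13 - 28/125*e23.
Its e23 coefficient is negative, so report the other preimage -R.
Answer: -21/125 - 72/125*e12 - 96/125*e13 + 28/125*e23. Sheet selection: the two-to-one cover makes ±R indistinguishable at the matrix level (trace -13861/15625), so uniqueness comes from the required sign on e23.


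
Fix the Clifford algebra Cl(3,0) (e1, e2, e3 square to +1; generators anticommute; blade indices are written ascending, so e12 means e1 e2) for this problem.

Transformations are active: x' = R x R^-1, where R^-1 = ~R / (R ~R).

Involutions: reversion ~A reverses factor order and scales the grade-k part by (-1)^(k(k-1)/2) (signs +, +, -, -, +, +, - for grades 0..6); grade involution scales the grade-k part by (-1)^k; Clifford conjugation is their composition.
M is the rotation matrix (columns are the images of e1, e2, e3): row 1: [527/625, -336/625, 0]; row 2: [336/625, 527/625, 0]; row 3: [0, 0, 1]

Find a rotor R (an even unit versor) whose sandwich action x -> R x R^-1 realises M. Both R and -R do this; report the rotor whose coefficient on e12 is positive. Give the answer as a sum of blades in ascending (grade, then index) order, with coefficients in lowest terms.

Method: write R = a + b12*e12 + b13*e13 + b23*e23 with a^2 + b12^2 + b13^2 + b23^2 = 1 (so R^-1 = ~R). Expanding the columns R e_j ~R gives tr M = 4a^2 - 1 and, from the antisymmetric part, M21 - M12 = -4a*b12, M13 - M31 = 4a*b13, M32 - M23 = -4a*b23.
Here tr M = 1679/625, so a^2 = (1 + tr M)/4 = 576/625 and a = ±24/25. Taking a = 24/25: M21 - M12 = 672/625, M13 - M31 = 0, M32 - M23 = 0, giving b12 = -7/25, b13 = 0, b23 = 0, i.e. R = 24/25 - 7/25*e12.
Its e12 coefficient is negative, so report the other preimage -R.
Answer: -24/25 + 7/25*e12. Uniqueness: Spin(3) -> SO(3) maps R and -R to the same rotation of trace 1679/625; fixing the sign of the e12 coefficient removes the ambiguity.


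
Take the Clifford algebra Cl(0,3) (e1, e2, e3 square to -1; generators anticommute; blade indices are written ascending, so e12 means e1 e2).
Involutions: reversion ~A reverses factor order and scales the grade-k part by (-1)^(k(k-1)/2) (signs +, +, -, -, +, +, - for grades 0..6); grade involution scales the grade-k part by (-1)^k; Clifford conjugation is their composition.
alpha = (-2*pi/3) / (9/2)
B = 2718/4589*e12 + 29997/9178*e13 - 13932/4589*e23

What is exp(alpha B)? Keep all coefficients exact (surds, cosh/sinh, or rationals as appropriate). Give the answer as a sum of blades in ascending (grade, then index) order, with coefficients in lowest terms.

B^2 term by term: the squares give (2718/4589)^2*(e12)^2 + (29997/9178)^2*(e13)^2 + (-13932/4589)^2*(e23)^2 = 7387524/21058921*(-1) + 899820009/84235684*(-1) + 194100624/21058921*(-1) = -81/4 (each basis 2-blade squares to minus the product of its generators' squares); cross terms between blades sharing an index anticommute and cancel. So B^2 = -81/4.
B^2 = -81/4 — the negative square puts this in the circular regime; l = 9/2, alpha*l = -2*pi/3, so exp(alpha B) = cos(-2*pi/3) + (sin(-2*pi/3)/(9/2))*B = -1/2 + (-sqrt(3)/9)*B.
Answer: -1/2 - 302*sqrt(3)/4589*e12 - 3333*sqrt(3)/9178*e13 + 1548*sqrt(3)/4589*e23


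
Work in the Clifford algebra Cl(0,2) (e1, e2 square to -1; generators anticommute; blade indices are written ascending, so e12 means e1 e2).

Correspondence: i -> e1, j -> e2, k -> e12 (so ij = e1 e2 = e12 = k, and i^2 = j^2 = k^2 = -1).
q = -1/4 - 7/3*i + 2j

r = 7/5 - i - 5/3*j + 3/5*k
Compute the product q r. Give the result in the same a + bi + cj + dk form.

In blades: q = -1/4 - 7/3*e1 + 2*e2, r = 7/5 - e1 - 5/3*e2 + 3/5*e12.
Distribute q over r term by term (generator squares from the signature, products reordered to ascending indices): (-1/4)*r = -7/20 + 1/4*e1 + 5/12*e2 - 3/20*e12; (-7/3*e1)*r = -7/3 - 49/15*e1 + 7/5*e2 + 35/9*e12; (2*e2)*r = 10/3 + 6/5*e1 + 14/5*e2 + 2*e12.
Sum: 13/20 - 109/60*e1 + 277/60*e2 + 1033/180*e12; translating back through the correspondence:
Answer: 13/20 - 109/60*i + 277/60*j + 1033/180*k


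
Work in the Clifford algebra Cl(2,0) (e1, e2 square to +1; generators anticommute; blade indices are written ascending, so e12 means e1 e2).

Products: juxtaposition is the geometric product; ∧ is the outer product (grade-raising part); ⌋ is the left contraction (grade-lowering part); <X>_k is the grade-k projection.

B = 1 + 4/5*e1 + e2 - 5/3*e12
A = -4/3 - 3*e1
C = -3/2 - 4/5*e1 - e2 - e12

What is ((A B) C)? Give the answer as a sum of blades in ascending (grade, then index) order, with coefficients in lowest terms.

step 1: -56/15 - 61/15*e1 + 11/3*e2 - 7/9*e12
step 2: 992/225 + 6089/450*e1 + 151/90*e2 + 119/10*e12
Answer: 992/225 + 6089/450*e1 + 151/90*e2 + 119/10*e12


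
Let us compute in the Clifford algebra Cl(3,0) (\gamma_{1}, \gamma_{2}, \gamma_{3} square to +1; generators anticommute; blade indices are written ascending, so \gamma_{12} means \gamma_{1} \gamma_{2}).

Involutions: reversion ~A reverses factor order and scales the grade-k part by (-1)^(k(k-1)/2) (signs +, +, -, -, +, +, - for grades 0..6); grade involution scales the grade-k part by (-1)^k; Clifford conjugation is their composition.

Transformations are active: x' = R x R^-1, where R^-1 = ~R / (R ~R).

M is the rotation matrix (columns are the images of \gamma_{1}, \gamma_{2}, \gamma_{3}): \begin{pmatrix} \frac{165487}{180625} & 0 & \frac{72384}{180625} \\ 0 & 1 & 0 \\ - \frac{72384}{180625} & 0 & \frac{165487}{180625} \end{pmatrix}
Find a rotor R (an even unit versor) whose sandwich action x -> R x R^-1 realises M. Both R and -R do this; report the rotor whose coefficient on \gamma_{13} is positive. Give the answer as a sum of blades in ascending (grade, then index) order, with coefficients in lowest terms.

Method: write R = a + b12*\gamma_{12} + b13*\gamma_{13} + b23*\gamma_{23} with a^2 + b12^2 + b13^2 + b23^2 = 1 (so R^-1 = ~R). Expanding the columns R e_j ~R gives tr M = 4a^2 - 1 and, from the antisymmetric part, M21 - M12 = -4a*b12, M13 - M31 = 4a*b13, M32 - M23 = -4a*b23.
Here tr M = \frac{511599}{180625}, so a^2 = (1 + tr M)/4 = \frac{173056}{180625} and a = ±\frac{416}{425}. Taking a = \frac{416}{425}: M21 - M12 = 0, M13 - M31 = \frac{144768}{180625}, M32 - M23 = 0, giving b12 = 0, b13 = \frac{87}{425}, b23 = 0, i.e. R = \frac{416}{425} + \frac{87}{425} \gamma_{13}.
Its \gamma_{13} coefficient is already positive.
Answer: \frac{416}{425} + \frac{87}{425} \gamma_{13}. Uniqueness: Spin(3) -> SO(3) maps R and -R to the same rotation of trace \frac{511599}{180625}; fixing the sign of the \gamma_{13} coefficient removes the ambiguity.


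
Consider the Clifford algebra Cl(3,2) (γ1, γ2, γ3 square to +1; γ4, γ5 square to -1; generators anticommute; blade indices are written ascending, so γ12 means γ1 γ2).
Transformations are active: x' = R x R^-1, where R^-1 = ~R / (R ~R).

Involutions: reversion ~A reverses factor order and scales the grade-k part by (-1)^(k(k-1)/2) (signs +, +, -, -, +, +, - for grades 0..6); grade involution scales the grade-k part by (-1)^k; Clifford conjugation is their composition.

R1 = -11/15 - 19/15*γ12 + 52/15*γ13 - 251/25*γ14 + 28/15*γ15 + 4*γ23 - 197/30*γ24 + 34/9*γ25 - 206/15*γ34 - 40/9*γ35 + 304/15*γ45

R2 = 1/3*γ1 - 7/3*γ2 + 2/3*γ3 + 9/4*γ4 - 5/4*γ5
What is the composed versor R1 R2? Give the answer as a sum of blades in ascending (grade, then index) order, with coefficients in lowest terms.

Distribute over the terms of R2 (each basis-blade product reordered to ascending indices, repeated generators contracted through their squares):
R1 (1/3*γ1) = -11/45*γ1 + 19/45*γ2 - 52/45*γ3 + 251/75*γ4 - 28/45*γ5 + 4/3*γ123 - 197/90*γ124 + 34/27*γ125 - 206/45*γ134 - 40/27*γ135 + 304/45*γ145
R1 (-7/3*γ2) = 133/45*γ1 + 77/45*γ2 + 28/3*γ3 - 1379/90*γ4 + 238/27*γ5 + 364/45*γ123 - 1757/75*γ124 + 196/45*γ125 + 1442/45*γ234 + 280/27*γ235 - 2128/45*γ245
R1 (2/3*γ3) = 104/45*γ1 + 8/3*γ2 - 22/45*γ3 + 412/45*γ4 + 80/27*γ5 - 38/45*γ123 + 502/75*γ134 - 56/45*γ135 + 197/45*γ234 - 68/27*γ235 + 608/45*γ345
R1 (9/4*γ4) = 2259/100*γ1 + 591/40*γ2 + 309/10*γ3 - 33/20*γ4 + 228/5*γ5 - 57/20*γ124 + 39/5*γ134 - 21/5*γ145 + 9*γ234 - 17/2*γ245 + 10*γ345
R1 (-5/4*γ5) = 7/3*γ1 + 85/18*γ2 - 50/9*γ3 + 76/3*γ4 + 11/12*γ5 + 19/12*γ125 - 13/3*γ135 + 251/20*γ145 - 5*γ235 + 197/24*γ245 + 103/6*γ345
Summing the partial products and collecting blades:
Answer: 26951/900*γ1 + 8747/360*γ2 + 991/30*γ3 + 6259/300*γ4 + 10381/180*γ5 + 386/45*γ123 - 25619/900*γ124 + 3887/540*γ125 + 2231/225*γ134 - 953/135*γ135 + 2719/180*γ145 + 2044/45*γ234 + 77/27*γ235 - 17129/360*γ245 + 3661/90*γ345


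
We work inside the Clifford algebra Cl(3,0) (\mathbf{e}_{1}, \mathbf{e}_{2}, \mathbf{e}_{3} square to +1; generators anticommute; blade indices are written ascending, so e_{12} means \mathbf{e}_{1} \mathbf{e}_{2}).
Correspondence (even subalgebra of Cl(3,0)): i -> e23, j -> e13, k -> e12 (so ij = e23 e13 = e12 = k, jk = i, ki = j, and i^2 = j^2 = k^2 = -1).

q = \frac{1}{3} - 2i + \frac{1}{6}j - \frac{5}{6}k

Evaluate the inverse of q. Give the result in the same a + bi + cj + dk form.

In blades: q = \frac{1}{3} - \frac{5}{6} e_{12} + \frac{1}{6} e_{13} - 2 e_{23}.
With qbar = \frac{1}{3} + \frac{5}{6} e_{12} - \frac{1}{6} e_{13} + 2 e_{23} (scalar fixed, mapped units negated), q qbar = \frac{29}{6} (the sum of squared coefficients), so q^-1 = qbar / (\frac{29}{6}) = \frac{2}{29} + \frac{5}{29} e_{12} - \frac{1}{29} e_{13} + \frac{12}{29} e_{23}; translating back:
Answer: \frac{2}{29} + \frac{12}{29}i - \frac{1}{29}j + \frac{5}{29}k


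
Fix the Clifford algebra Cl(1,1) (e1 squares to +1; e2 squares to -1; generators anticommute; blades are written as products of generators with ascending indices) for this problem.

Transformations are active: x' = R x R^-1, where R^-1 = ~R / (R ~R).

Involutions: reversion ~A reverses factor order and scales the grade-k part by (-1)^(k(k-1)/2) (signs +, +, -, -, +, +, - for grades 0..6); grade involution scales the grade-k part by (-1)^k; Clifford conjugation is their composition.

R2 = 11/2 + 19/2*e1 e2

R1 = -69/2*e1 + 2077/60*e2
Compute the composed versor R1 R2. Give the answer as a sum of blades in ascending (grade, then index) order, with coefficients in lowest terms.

Distribute over the terms of R1 (each basis-blade product reordered to ascending indices, repeated generators contracted through their squares):
(-69/2*e1) R2 = -759/4*e1 - 1311/4*e2
(2077/60*e2) R2 = 39463/120*e1 + 22847/120*e2
Summing the partial products and collecting blades:
Answer: 16693/120*e1 - 16483/120*e2


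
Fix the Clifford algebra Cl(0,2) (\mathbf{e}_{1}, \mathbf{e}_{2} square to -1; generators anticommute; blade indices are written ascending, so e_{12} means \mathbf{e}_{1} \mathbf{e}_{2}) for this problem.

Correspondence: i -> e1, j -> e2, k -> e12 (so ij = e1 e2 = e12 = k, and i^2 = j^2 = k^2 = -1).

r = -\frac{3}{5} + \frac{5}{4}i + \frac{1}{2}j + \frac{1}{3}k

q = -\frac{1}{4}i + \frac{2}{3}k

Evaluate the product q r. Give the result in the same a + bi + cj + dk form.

In blades: q = -\frac{1}{4} e_{1} + \frac{2}{3} e_{12}, r = -\frac{3}{5} + \frac{5}{4} e_{1} + \frac{1}{2} e_{2} + \frac{1}{3} e_{12}.
Distribute q over r term by term (generator squares from the signature, products reordered to ascending indices): (-\frac{1}{4} e_{1})*r = \frac{5}{16} + \frac{3}{20} e_{1} + \frac{1}{12} e_{2} - \frac{1}{8} e_{12}; (\frac{2}{3} e_{12})*r = -\frac{2}{9} - \frac{1}{3} e_{1} + \frac{5}{6} e_{2} - \frac{2}{5} e_{12}.
Sum: \frac{13}{144} - \frac{11}{60} e_{1} + \frac{11}{12} e_{2} - \frac{21}{40} e_{12}; translating back through the correspondence:
Answer: \frac{13}{144} - \frac{11}{60}i + \frac{11}{12}j - \frac{21}{40}k


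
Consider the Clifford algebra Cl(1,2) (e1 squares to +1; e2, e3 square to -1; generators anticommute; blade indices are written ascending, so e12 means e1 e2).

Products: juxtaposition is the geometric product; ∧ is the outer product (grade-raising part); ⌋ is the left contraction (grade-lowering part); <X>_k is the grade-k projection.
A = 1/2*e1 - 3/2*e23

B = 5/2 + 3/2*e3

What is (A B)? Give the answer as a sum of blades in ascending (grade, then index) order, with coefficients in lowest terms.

step 1: 5/4*e1 + 9/4*e2 + 3/4*e13 - 15/4*e23
Answer: 5/4*e1 + 9/4*e2 + 3/4*e13 - 15/4*e23


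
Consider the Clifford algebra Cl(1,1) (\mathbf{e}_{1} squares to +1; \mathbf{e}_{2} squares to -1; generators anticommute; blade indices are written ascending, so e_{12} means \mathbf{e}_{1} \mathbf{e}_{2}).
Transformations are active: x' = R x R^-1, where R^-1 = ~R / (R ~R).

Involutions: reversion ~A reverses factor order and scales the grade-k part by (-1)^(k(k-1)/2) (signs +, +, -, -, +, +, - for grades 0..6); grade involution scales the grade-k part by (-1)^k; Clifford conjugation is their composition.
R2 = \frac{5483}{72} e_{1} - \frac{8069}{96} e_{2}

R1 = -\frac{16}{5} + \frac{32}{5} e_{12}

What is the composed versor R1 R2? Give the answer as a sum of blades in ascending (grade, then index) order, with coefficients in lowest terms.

Distribute over the terms of R1 (each basis-blade product reordered to ascending indices, repeated generators contracted through their squares):
(-\frac{16}{5}) R2 = -\frac{10966}{45} e_{1} + \frac{8069}{30} e_{2}
(\frac{32}{5} e_{12}) R2 = \frac{8069}{15} e_{1} - \frac{21932}{45} e_{2}
Summing the partial products and collecting blades:
Answer: \frac{13241}{45} e_{1} - \frac{19657}{90} e_{2}


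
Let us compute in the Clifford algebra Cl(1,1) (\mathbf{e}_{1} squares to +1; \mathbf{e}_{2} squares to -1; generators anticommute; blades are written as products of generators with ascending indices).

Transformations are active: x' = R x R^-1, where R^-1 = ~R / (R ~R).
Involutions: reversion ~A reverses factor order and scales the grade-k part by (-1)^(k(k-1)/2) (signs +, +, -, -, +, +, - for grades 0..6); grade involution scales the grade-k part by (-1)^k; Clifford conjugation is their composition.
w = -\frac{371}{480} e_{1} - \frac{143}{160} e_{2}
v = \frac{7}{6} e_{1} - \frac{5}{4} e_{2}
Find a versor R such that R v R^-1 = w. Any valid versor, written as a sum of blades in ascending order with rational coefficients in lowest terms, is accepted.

Why this works: both vectors square to -\frac{29}{144}, so q(v) = q(w) and R = v + w = \frac{63}{160} e_{1} - \frac{343}{160} e_{2} carries v to w — its own direction survives, the complement (v - w)/2 flips.
Answer: \frac{63}{160} e_{1} - \frac{343}{160} e_{2}


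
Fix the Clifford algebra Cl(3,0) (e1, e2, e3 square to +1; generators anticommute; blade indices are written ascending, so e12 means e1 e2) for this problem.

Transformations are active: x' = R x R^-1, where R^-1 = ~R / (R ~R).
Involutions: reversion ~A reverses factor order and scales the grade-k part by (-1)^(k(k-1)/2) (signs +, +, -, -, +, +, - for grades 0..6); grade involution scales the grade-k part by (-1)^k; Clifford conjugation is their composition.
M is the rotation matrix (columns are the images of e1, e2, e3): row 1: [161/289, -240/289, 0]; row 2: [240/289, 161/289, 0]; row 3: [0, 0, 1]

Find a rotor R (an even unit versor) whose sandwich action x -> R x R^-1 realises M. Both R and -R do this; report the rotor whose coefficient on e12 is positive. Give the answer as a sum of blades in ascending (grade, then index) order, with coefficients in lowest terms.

Method: write R = a + b12*e12 + b13*e13 + b23*e23 with a^2 + b12^2 + b13^2 + b23^2 = 1 (so R^-1 = ~R). Expanding the columns R e_j ~R gives tr M = 4a^2 - 1 and, from the antisymmetric part, M21 - M12 = -4a*b12, M13 - M31 = 4a*b13, M32 - M23 = -4a*b23.
Here tr M = 611/289, so a^2 = (1 + tr M)/4 = 225/289 and a = ±15/17. Taking a = 15/17: M21 - M12 = 480/289, M13 - M31 = 0, M32 - M23 = 0, giving b12 = -8/17, b13 = 0, b23 = 0, i.e. R = 15/17 - 8/17*e12.
Its e12 coefficient is negative, so report the other preimage -R.
Answer: -15/17 + 8/17*e12. Sheet selection: the two-to-one cover makes ±R indistinguishable at the matrix level (trace 611/289), so uniqueness comes from the required sign on e12.


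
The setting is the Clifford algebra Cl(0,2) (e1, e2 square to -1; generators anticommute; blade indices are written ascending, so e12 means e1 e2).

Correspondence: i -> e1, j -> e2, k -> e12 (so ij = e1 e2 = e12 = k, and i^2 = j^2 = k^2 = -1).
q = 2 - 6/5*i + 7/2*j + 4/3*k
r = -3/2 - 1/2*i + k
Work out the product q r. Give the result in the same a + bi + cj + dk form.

In blades: q = 2 - 6/5*e1 + 7/2*e2 + 4/3*e12, r = -3/2 - 1/2*e1 + e12.
Distribute q over r term by term (generator squares from the signature, products reordered to ascending indices): (2)*r = -3 - e1 + 2*e12; (-6/5*e1)*r = -3/5 + 9/5*e1 + 6/5*e2; (7/2*e2)*r = 7/2*e1 - 21/4*e2 + 7/4*e12; (4/3*e12)*r = -4/3 - 2/3*e2 - 2*e12.
Sum: -74/15 + 43/10*e1 - 283/60*e2 + 7/4*e12; translating back through the correspondence:
Answer: -74/15 + 43/10*i - 283/60*j + 7/4*k


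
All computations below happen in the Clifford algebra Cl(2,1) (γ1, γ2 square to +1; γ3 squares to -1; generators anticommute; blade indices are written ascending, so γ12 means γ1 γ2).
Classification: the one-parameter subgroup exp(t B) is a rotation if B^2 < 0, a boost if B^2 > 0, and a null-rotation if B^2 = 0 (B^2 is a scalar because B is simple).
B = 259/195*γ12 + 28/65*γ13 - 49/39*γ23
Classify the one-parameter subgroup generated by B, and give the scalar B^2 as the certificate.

B^2 term by term: the squares give (259/195)^2*(γ12)^2 + (28/65)^2*(γ13)^2 + (-49/39)^2*(γ23)^2 = 67081/38025*(-1) + 784/4225*(+1) + 2401/1521*(+1) = 0 (each basis 2-blade squares to minus the product of its generators' squares); cross terms between blades sharing an index anticommute and cancel. So B^2 = 0.
Answer: null-rotation, certificate B^2 = 0. B^2 = 0 is basis-independent, so its sign is the whole story.


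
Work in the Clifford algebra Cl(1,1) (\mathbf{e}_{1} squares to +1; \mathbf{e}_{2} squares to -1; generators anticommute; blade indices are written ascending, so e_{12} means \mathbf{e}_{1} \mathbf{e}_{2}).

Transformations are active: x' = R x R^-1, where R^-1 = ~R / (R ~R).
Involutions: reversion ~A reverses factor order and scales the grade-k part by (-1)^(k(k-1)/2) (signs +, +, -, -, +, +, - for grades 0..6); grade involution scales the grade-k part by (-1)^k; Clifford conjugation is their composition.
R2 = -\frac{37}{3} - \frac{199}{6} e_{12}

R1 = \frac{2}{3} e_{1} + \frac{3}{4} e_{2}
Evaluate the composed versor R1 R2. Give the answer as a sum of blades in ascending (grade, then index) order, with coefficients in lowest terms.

Distribute over the terms of R1 (each basis-blade product reordered to ascending indices, repeated generators contracted through their squares):
(\frac{2}{3} e_{1}) R2 = -\frac{74}{9} e_{1} - \frac{199}{9} e_{2}
(\frac{3}{4} e_{2}) R2 = -\frac{199}{8} e_{1} - \frac{37}{4} e_{2}
Summing the partial products and collecting blades:
Answer: -\frac{2383}{72} e_{1} - \frac{1129}{36} e_{2}


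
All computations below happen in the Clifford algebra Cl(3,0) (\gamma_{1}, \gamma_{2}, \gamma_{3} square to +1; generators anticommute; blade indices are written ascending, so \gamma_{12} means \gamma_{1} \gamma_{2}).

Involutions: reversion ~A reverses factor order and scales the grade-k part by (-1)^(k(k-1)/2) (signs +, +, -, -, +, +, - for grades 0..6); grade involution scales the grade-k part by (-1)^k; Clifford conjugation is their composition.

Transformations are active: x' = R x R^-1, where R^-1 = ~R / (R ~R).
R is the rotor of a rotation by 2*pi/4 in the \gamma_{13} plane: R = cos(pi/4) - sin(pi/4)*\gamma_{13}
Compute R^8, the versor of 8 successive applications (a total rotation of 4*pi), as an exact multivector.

Rotor phase runs at HALF the rotation angle; powers of one rotor simply add phase, so after 8 steps in \gamma_{13} the phase is 8*pi/4 = 2 \pi and R^8 = cos(2 \pi) - sin(2 \pi)*\gamma_{13}.
cos(2 \pi) = 1 and sin(2 \pi) = 0, so R^8 = 1. The total rotation 4*pi is 2 full turns, so every vector returns to itself, yet the rotor is +1, back on the identity sheet (an even number of 2*pi turns).
Answer: 1


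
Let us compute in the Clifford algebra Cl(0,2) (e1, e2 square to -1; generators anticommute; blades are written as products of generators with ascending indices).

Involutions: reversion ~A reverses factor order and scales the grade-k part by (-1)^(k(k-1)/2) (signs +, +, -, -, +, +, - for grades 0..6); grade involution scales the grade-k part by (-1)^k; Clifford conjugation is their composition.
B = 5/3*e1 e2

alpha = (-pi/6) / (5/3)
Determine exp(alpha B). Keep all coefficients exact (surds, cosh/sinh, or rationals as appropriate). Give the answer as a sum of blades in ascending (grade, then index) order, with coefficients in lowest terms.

B^2 = (5/3)^2*(e1 e2)^2 = 25/9*(-1) = -25/9 (a basis 2-blade squares to minus the product of its generators' squares).
B^2 = -25/9 — a negative square means the series sums to a rotation: l = 5/3, alpha*l = -pi/6, so exp(alpha B) = cos(-pi/6) + (sin(-pi/6)/(5/3))*B = sqrt(3)/2 + (-3/10)*B.
Answer: sqrt(3)/2 - 1/2*e1 e2


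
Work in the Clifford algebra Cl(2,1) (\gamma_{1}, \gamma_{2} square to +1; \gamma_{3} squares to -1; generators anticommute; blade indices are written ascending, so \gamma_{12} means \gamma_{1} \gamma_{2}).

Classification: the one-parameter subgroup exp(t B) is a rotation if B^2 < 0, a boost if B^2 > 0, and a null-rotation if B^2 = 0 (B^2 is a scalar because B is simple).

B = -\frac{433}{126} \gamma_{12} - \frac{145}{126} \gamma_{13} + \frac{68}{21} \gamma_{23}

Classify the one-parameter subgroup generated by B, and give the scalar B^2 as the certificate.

B^2 term by term: the squares give (-\frac{433}{126})^2*(\gamma_{12})^2 + (-\frac{145}{126})^2*(\gamma_{13})^2 + (\frac{68}{21})^2*(\gamma_{23})^2 = \frac{187489}{15876}*(-1) + \frac{21025}{15876}*(+1) + \frac{4624}{441}*(+1) = 0 (each basis 2-blade squares to minus the product of its generators' squares); cross terms between blades sharing an index anticommute and cancel. So B^2 = 0.
Answer: null-rotation, certificate B^2 = 0. Why this suffices: the scalar 0 survives any versor conjugation, so its sign alone determines the class however B is presented.


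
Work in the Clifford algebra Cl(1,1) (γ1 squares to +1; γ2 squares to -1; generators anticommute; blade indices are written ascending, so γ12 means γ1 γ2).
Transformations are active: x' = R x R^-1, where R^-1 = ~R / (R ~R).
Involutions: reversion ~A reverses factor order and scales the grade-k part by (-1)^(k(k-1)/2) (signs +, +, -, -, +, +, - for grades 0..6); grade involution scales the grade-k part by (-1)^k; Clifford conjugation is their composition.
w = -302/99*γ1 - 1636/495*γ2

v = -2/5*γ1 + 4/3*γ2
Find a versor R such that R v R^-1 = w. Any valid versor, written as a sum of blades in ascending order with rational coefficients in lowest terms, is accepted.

The midline construction: v and w both square to -364/225, so reflecting in their sum -1708/495*γ1 - 976/495*γ2 exchanges them.
Answer: -1708/495*γ1 - 976/495*γ2


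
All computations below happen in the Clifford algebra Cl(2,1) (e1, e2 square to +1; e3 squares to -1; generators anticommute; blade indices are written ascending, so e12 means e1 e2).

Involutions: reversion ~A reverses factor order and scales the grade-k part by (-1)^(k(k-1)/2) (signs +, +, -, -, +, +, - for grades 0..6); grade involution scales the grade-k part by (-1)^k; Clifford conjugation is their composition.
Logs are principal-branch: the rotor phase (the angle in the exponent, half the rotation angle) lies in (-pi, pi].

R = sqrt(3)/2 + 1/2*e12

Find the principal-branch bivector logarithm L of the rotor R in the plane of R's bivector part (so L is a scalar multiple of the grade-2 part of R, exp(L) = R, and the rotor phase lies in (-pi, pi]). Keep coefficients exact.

The scalar part of R is sqrt(3)/2, which fixes the principal-branch rotor phase; the unit plane is then the bivector part divided by the sine of that phase, and L is that plane scaled by the phase.
Concretely: cos(phase) = sqrt(3)/2 gives phase = ±pi/6, and since phase/sin(phase) is even the sign is immaterial: L = (phase/sin(phase)) * <R>_2 = (pi/3) * <R>_2.
Answer: pi/6*e12


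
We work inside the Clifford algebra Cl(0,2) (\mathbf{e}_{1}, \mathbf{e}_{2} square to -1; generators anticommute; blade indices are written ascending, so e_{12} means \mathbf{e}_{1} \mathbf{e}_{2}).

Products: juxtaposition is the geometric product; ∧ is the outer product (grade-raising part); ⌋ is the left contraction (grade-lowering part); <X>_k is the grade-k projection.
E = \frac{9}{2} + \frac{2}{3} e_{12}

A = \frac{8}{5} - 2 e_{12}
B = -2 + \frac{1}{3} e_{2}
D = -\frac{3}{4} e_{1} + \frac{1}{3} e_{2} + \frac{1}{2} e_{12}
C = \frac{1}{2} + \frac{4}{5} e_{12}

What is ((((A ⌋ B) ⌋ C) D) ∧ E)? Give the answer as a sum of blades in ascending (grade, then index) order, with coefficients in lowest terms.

step 1: -\frac{16}{5} + \frac{8}{15} e_{2}
step 2: -\frac{8}{5} + \frac{32}{75} e_{1} - \frac{64}{25} e_{12}
step 3: \frac{8}{5} + \frac{154}{75} e_{1} + \frac{88}{75} e_{2} - \frac{148}{225} e_{12}
step 4: \frac{36}{5} + \frac{231}{25} e_{1} + \frac{132}{25} e_{2} - \frac{142}{75} e_{12}
Answer: \frac{36}{5} + \frac{231}{25} e_{1} + \frac{132}{25} e_{2} - \frac{142}{75} e_{12}


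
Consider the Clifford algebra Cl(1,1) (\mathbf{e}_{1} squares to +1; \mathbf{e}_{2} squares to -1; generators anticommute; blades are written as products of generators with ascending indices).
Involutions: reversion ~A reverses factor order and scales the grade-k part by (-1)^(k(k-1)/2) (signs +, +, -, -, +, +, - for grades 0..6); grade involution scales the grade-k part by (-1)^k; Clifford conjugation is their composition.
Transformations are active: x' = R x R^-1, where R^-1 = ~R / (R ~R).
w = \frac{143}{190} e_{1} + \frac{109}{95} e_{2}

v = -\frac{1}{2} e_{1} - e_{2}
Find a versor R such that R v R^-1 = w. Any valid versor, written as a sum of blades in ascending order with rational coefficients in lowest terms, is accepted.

Sketch: the shared square -\frac{3}{4} makes R = v + w = \frac{24}{95} e_{1} + \frac{14}{95} e_{2} the natural versor; its sandwich fixes that direction, negates (v - w)/2, and sends v to w.
Answer: \frac{24}{95} e_{1} + \frac{14}{95} e_{2}


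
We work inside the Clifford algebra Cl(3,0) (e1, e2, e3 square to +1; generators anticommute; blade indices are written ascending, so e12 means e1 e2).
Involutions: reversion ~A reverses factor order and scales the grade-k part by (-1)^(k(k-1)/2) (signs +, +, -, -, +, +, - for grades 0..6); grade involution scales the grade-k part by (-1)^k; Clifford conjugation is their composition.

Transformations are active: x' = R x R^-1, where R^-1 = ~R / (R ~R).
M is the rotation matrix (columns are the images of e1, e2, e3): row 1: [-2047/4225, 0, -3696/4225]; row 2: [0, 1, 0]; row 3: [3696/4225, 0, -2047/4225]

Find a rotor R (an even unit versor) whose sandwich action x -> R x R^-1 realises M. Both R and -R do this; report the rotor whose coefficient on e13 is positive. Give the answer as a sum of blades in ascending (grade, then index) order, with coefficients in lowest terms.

Method: write R = a + b12*e12 + b13*e13 + b23*e23 with a^2 + b12^2 + b13^2 + b23^2 = 1 (so R^-1 = ~R). Expanding the columns R e_j ~R gives tr M = 4a^2 - 1 and, from the antisymmetric part, M21 - M12 = -4a*b12, M13 - M31 = 4a*b13, M32 - M23 = -4a*b23.
Here tr M = 131/4225, so a^2 = (1 + tr M)/4 = 1089/4225 and a = ±33/65. Taking a = 33/65: M21 - M12 = 0, M13 - M31 = -7392/4225, M32 - M23 = 0, giving b12 = 0, b13 = -56/65, b23 = 0, i.e. R = 33/65 - 56/65*e13.
Its e13 coefficient is negative, so report the other preimage -R.
Answer: -33/65 + 56/65*e13. Uniqueness: Spin(3) -> SO(3) maps R and -R to the same rotation of trace 131/4225; fixing the sign of the e13 coefficient removes the ambiguity.


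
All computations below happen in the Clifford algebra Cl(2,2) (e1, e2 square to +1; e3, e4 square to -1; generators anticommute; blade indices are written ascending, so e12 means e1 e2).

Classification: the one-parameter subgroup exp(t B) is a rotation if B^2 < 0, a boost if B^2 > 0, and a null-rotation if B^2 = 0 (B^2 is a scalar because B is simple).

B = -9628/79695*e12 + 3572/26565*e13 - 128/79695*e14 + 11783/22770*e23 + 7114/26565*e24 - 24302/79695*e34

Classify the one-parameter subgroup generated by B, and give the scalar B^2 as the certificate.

B^2 term by term: the squares give (-9628/79695)^2*(e12)^2 + (3572/26565)^2*(e13)^2 + (-128/79695)^2*(e14)^2 + (11783/22770)^2*(e23)^2 + (7114/26565)^2*(e24)^2 + (-24302/79695)^2*(e34)^2 = 92698384/6351293025*(-1) + 12759184/705699225*(+1) + 16384/6351293025*(+1) + 138839089/518472900*(+1) + 50608996/705699225*(+1) + 590587204/6351293025*(-1) = 1/4 (each basis 2-blade squares to minus the product of its generators' squares); cross terms between blades sharing an index anticommute and cancel; the commuting (index-disjoint) pairs give grade-4 terms 2*c*c'*(blade product), which cancel blade by blade — e1234: 467959312/6351293025 - 50822416/705699225 - 1508224/907327575 = 0 — confirming B is simple. So B^2 = 1/4.
Answer: boost, certificate B^2 = 1/4. Why this suffices: the scalar 1/4 survives any versor conjugation, so its sign alone determines the class however B is presented.


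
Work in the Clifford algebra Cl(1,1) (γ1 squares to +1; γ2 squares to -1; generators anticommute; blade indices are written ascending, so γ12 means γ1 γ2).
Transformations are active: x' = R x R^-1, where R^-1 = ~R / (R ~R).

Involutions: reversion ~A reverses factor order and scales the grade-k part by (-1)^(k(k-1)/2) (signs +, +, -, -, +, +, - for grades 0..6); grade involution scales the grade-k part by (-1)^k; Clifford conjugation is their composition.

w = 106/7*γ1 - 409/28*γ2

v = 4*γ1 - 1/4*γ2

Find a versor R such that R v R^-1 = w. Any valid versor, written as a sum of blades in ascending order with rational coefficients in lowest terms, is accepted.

Key observation: q(v) = q(w) = 255/16 (sandwiches preserve the norm), so R = v + w = 134/7*γ1 - 104/7*γ2 works whenever it is invertible — the component of v along it is kept and (v - w)/2 reverses, sending v to w.
Answer: 134/7*γ1 - 104/7*γ2


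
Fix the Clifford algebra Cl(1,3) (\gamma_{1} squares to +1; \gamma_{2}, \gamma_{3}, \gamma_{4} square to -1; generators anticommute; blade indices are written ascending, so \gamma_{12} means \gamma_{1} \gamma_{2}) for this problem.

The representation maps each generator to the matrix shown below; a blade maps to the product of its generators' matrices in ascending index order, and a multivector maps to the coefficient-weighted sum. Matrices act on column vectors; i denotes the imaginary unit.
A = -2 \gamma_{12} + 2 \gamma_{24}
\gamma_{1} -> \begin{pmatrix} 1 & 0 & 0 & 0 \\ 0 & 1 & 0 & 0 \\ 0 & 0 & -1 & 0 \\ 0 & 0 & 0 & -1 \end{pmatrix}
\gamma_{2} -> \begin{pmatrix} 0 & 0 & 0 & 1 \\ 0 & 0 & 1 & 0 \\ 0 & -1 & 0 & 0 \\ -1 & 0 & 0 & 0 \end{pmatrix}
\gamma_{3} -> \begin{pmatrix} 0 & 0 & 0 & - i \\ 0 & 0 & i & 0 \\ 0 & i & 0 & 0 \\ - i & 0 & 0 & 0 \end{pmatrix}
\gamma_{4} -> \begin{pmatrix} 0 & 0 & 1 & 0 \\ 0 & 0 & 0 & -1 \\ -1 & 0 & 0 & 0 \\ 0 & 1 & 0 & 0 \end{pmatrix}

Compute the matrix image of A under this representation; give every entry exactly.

Bivector images (products of the table entries): rho(\gamma_{12}) = rho(\gamma_{1})rho(\gamma_{2}) = \begin{pmatrix} 0 & 0 & 0 & 1 \\ 0 & 0 & 1 & 0 \\ 0 & 1 & 0 & 0 \\ 1 & 0 & 0 & 0 \end{pmatrix}; rho(\gamma_{24}) = rho(\gamma_{2})rho(\gamma_{4}) = \begin{pmatrix} 0 & 1 & 0 & 0 \\ -1 & 0 & 0 & 0 \\ 0 & 0 & 0 & 1 \\ 0 & 0 & -1 & 0 \end{pmatrix}.
M = (-2)*rho(\gamma_{12}) + (2)*rho(\gamma_{24}), summed entrywise:
Answer: \begin{pmatrix} 0 & 2 & 0 & -2 \\ -2 & 0 & -2 & 0 \\ 0 & -2 & 0 & 2 \\ -2 & 0 & -2 & 0 \end{pmatrix}


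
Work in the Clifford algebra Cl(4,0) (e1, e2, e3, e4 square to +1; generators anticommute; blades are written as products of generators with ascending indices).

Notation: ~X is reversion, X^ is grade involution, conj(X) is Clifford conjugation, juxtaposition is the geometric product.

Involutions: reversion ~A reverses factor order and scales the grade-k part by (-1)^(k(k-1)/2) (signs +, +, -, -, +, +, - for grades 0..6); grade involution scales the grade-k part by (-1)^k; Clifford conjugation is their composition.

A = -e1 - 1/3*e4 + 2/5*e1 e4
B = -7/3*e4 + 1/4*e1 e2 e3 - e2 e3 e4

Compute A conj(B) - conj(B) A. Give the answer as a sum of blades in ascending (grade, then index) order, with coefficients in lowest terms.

first term: -7/9 + 14/15*e1 - 7/3*e1 e4 + 1/12*e2 e3 - 2/5*e1 e2 e3 - 1/10*e2 e3 e4 + 13/12*e1 e2 e3 e4
second term: -7/9 - 14/15*e1 + 7/3*e1 e4 + 1/12*e2 e3 + 2/5*e1 e2 e3 + 1/10*e2 e3 e4 - 13/12*e1 e2 e3 e4
Answer: 28/15*e1 - 14/3*e1 e4 - 4/5*e1 e2 e3 - 1/5*e2 e3 e4 + 13/6*e1 e2 e3 e4


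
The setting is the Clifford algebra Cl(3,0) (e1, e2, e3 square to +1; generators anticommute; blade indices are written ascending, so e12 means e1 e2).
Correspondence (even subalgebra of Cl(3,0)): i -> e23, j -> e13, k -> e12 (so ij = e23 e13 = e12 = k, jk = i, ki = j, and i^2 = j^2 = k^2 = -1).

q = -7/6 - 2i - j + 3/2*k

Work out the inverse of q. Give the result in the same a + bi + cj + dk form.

In blades: q = -7/6 + 3/2*e12 - e13 - 2*e23.
With qbar = -7/6 - 3/2*e12 + e13 + 2*e23 (scalar fixed, mapped units negated), q qbar = 155/18 (the sum of squared coefficients), so q^-1 = qbar / (155/18) = -21/155 - 27/155*e12 + 18/155*e13 + 36/155*e23; translating back:
Answer: -21/155 + 36/155*i + 18/155*j - 27/155*k


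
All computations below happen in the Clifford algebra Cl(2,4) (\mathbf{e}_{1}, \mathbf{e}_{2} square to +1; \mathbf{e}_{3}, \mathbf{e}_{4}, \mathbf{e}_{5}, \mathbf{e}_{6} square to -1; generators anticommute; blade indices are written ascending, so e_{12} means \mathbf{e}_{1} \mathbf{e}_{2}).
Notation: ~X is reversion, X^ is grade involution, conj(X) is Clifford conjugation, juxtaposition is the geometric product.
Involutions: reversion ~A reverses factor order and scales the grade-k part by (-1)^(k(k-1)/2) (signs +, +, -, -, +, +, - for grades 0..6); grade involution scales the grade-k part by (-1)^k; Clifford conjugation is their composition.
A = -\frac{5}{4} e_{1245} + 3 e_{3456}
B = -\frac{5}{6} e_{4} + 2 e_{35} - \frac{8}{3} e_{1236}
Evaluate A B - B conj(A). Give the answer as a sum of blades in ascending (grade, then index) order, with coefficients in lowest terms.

first term: 6 e_{46} + \frac{25}{24} e_{125} + \frac{5}{2} e_{356} + \frac{5}{2} e_{1234} + 8 e_{1245} - \frac{10}{3} e_{3456}
second term: 6 e_{46} - \frac{25}{24} e_{125} - \frac{5}{2} e_{356} - \frac{5}{2} e_{1234} + 8 e_{1245} - \frac{10}{3} e_{3456}
Answer: \frac{25}{12} e_{125} + 5 e_{356} + 5 e_{1234}


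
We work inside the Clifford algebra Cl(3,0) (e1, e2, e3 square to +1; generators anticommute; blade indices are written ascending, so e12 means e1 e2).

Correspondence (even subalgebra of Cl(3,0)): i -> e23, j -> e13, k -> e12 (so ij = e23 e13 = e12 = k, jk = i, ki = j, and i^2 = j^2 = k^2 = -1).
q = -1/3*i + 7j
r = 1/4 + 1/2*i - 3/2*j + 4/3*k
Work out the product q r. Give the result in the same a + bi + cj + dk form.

In blades: q = 7*e13 - 1/3*e23, r = 1/4 + 4/3*e12 - 3/2*e13 + 1/2*e23.
Distribute q over r term by term (generator squares from the signature, products reordered to ascending indices): (7*e13)*r = 21/2 - 7/2*e12 + 7/4*e13 + 28/3*e23; (-1/3*e23)*r = 1/6 + 1/2*e12 + 4/9*e13 - 1/12*e23.
Sum: 32/3 - 3*e12 + 79/36*e13 + 37/4*e23; translating back through the correspondence:
Answer: 32/3 + 37/4*i + 79/36*j - 3k


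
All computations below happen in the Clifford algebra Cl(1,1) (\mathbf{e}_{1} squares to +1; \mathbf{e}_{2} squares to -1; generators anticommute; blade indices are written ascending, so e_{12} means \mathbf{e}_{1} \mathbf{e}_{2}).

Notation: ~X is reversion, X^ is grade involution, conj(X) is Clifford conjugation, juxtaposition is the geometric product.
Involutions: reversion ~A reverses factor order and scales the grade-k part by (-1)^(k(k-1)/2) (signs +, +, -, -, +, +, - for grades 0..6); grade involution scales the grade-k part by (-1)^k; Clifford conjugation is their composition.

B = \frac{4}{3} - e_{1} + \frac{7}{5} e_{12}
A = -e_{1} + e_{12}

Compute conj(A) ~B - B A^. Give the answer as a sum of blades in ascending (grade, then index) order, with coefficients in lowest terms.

first term: \frac{2}{5} + \frac{4}{3} e_{1} - \frac{12}{5} e_{2} - \frac{4}{3} e_{12}
second term: \frac{2}{5} + \frac{4}{3} e_{1} - \frac{12}{5} e_{2} + \frac{4}{3} e_{12}
Answer: -\frac{8}{3} e_{12}


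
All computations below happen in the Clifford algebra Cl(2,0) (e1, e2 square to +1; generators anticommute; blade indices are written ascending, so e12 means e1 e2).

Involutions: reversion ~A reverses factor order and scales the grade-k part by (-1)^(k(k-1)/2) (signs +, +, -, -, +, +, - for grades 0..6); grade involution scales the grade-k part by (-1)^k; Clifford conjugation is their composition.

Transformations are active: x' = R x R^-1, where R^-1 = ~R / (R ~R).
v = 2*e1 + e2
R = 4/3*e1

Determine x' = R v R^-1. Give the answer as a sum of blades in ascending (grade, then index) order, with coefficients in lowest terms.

~R = 4/3*e1, and R ~R = 16/9, so R^-1 = ~R / (16/9).
R v = 8/3 + 4/3*e12
Answer: 2*e1 - e2


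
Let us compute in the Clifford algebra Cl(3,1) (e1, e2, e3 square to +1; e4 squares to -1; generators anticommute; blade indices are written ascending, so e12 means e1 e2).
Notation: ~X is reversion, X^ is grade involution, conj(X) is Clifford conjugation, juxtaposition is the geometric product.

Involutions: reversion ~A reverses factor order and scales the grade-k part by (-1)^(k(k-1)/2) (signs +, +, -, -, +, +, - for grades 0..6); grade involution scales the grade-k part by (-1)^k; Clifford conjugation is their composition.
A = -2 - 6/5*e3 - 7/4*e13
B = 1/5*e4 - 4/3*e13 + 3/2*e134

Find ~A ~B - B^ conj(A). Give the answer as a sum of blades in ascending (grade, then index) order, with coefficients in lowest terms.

first term: -7/3 + 8/5*e1 + 89/40*e4 - 8/3*e13 - 9/5*e14 - 6/25*e34 + 67/20*e134
second term: 7/3 - 8/5*e1 + 121/40*e4 + 8/3*e13 + 9/5*e14 + 6/25*e34 + 53/20*e134
Answer: -14/3 + 16/5*e1 - 4/5*e4 - 16/3*e13 - 18/5*e14 - 12/25*e34 + 7/10*e134


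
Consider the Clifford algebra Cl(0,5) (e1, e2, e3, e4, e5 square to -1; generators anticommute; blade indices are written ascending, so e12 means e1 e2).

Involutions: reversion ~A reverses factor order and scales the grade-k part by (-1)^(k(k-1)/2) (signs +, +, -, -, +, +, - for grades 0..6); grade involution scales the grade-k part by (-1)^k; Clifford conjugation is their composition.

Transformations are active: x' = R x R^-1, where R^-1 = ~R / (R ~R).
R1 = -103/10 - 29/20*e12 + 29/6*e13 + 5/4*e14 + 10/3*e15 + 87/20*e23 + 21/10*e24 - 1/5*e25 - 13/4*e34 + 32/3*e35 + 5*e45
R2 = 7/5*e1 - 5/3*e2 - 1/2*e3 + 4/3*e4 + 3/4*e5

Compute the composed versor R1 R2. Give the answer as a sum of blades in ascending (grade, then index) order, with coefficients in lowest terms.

Distribute over the terms of R2 (each basis-blade product reordered to ascending indices, repeated generators contracted through their squares):
R1 (7/5*e1) = -721/50*e1 - 203/100*e2 + 203/30*e3 + 7/4*e4 + 14/3*e5 + 609/100*e123 + 147/50*e124 - 7/25*e125 - 91/20*e134 + 224/15*e135 + 7*e145
R1 (-5/3*e2) = -29/12*e1 + 103/6*e2 - 29/4*e3 - 7/2*e4 + 1/3*e5 + 145/18*e123 + 25/12*e124 + 50/9*e125 + 65/12*e234 - 160/9*e235 - 25/3*e245
R1 (-1/2*e3) = 29/12*e1 + 87/40*e2 + 103/20*e3 + 13/8*e4 - 16/3*e5 + 29/40*e123 + 5/8*e134 + 5/3*e135 + 21/20*e234 - 1/10*e235 - 5/2*e345
R1 (4/3*e4) = -5/3*e1 - 14/5*e2 + 13/3*e3 - 206/15*e4 + 20/3*e5 - 29/15*e124 + 58/9*e134 - 40/9*e145 + 29/5*e234 + 4/15*e245 - 128/9*e345
R1 (3/4*e5) = -5/2*e1 + 3/20*e2 - 8*e3 - 15/4*e4 - 309/40*e5 - 87/80*e125 + 29/8*e135 + 15/16*e145 + 261/80*e235 + 63/40*e245 - 39/16*e345
Summing the partial products and collecting blades:
Answer: -1394/75*e1 + 8797/600*e2 + e3 - 2113/120*e4 - 167/120*e5 + 26767/1800*e123 + 309/100*e124 + 15077/3600*e125 + 907/360*e134 + 809/40*e135 + 503/144*e145 + 184/15*e234 - 10523/720*e235 - 779/120*e245 - 2759/144*e345
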